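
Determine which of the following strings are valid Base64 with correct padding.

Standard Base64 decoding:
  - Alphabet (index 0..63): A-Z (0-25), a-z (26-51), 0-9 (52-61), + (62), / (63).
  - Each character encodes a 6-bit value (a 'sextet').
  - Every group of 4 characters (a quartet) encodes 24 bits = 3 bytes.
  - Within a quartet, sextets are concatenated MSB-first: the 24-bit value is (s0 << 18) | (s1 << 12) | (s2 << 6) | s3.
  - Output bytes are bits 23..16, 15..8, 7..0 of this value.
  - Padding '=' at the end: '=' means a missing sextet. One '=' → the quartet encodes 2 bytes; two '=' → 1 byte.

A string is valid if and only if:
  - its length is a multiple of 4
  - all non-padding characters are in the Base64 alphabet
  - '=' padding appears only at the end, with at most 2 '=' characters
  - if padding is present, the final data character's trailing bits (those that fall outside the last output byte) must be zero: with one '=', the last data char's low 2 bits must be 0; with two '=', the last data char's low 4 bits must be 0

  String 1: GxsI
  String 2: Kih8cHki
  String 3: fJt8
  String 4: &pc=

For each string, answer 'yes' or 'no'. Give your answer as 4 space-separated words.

Answer: yes yes yes no

Derivation:
String 1: 'GxsI' → valid
String 2: 'Kih8cHki' → valid
String 3: 'fJt8' → valid
String 4: '&pc=' → invalid (bad char(s): ['&'])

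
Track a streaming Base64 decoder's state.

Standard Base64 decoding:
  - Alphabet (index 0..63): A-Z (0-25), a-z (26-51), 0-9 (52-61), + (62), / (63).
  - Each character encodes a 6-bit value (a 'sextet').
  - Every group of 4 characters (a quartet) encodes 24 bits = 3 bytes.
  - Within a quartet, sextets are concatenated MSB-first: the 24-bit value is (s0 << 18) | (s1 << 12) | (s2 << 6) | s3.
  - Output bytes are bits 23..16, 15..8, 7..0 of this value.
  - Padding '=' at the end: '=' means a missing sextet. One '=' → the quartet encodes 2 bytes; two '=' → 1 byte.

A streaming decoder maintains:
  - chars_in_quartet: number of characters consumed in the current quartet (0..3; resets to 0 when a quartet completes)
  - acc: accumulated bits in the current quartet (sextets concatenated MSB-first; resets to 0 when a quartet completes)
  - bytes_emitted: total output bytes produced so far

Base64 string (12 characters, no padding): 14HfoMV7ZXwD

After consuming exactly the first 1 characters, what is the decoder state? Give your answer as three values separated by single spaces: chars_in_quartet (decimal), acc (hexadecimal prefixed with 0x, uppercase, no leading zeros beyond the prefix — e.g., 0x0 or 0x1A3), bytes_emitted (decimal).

Answer: 1 0x35 0

Derivation:
After char 0 ('1'=53): chars_in_quartet=1 acc=0x35 bytes_emitted=0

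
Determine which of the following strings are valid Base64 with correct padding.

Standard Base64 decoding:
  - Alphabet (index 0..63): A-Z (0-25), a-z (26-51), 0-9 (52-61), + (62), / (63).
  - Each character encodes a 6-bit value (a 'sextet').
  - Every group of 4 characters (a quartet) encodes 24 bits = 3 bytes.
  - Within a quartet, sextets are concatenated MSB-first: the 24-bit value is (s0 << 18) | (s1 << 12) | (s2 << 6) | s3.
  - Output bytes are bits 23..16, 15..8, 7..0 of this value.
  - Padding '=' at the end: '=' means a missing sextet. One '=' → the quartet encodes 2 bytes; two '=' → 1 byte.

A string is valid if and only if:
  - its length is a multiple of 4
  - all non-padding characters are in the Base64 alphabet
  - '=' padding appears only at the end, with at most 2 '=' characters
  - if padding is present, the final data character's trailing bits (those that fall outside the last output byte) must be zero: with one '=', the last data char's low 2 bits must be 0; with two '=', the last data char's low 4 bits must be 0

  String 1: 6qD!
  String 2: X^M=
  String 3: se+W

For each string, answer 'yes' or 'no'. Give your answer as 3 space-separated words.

String 1: '6qD!' → invalid (bad char(s): ['!'])
String 2: 'X^M=' → invalid (bad char(s): ['^'])
String 3: 'se+W' → valid

Answer: no no yes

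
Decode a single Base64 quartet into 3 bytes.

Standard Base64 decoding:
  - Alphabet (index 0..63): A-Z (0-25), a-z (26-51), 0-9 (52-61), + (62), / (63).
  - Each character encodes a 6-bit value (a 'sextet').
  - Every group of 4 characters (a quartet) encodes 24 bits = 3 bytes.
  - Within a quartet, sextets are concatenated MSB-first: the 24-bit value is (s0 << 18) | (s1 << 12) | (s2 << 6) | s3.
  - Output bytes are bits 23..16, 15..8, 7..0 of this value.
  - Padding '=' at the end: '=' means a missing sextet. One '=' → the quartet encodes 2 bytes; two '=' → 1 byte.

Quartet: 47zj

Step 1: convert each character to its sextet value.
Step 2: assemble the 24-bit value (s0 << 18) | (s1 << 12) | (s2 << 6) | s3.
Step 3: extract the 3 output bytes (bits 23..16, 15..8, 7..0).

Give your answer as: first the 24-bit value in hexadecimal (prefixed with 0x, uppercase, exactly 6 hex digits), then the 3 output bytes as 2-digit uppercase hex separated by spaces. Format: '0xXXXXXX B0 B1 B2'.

Sextets: 4=56, 7=59, z=51, j=35
24-bit: (56<<18) | (59<<12) | (51<<6) | 35
      = 0xE00000 | 0x03B000 | 0x000CC0 | 0x000023
      = 0xE3BCE3
Bytes: (v>>16)&0xFF=E3, (v>>8)&0xFF=BC, v&0xFF=E3

Answer: 0xE3BCE3 E3 BC E3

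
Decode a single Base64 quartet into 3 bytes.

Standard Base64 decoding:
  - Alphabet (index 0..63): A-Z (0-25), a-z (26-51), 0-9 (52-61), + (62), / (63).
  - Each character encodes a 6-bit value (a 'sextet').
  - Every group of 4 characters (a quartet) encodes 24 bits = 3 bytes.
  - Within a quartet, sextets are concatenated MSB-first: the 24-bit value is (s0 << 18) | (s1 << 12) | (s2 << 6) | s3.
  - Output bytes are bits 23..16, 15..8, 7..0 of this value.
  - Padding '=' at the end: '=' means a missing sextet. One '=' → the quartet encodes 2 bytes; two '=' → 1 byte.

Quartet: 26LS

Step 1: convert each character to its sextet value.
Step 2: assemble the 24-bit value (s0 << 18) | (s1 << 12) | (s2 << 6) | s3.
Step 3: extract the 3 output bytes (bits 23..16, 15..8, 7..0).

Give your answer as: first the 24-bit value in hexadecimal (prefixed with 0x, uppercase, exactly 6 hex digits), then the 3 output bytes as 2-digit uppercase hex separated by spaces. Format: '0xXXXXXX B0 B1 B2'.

Answer: 0xDBA2D2 DB A2 D2

Derivation:
Sextets: 2=54, 6=58, L=11, S=18
24-bit: (54<<18) | (58<<12) | (11<<6) | 18
      = 0xD80000 | 0x03A000 | 0x0002C0 | 0x000012
      = 0xDBA2D2
Bytes: (v>>16)&0xFF=DB, (v>>8)&0xFF=A2, v&0xFF=D2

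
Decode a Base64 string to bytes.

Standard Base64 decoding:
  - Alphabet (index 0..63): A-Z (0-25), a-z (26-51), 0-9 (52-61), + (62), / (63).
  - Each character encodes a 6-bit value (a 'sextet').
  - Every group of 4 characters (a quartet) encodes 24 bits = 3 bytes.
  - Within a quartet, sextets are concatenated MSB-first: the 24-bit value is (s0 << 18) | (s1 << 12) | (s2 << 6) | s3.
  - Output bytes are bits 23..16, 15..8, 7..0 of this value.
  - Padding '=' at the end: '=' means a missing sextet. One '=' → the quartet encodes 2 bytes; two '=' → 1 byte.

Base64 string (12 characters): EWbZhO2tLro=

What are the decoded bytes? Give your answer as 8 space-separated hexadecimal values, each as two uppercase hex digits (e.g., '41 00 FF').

Answer: 11 66 D9 84 ED AD 2E BA

Derivation:
After char 0 ('E'=4): chars_in_quartet=1 acc=0x4 bytes_emitted=0
After char 1 ('W'=22): chars_in_quartet=2 acc=0x116 bytes_emitted=0
After char 2 ('b'=27): chars_in_quartet=3 acc=0x459B bytes_emitted=0
After char 3 ('Z'=25): chars_in_quartet=4 acc=0x1166D9 -> emit 11 66 D9, reset; bytes_emitted=3
After char 4 ('h'=33): chars_in_quartet=1 acc=0x21 bytes_emitted=3
After char 5 ('O'=14): chars_in_quartet=2 acc=0x84E bytes_emitted=3
After char 6 ('2'=54): chars_in_quartet=3 acc=0x213B6 bytes_emitted=3
After char 7 ('t'=45): chars_in_quartet=4 acc=0x84EDAD -> emit 84 ED AD, reset; bytes_emitted=6
After char 8 ('L'=11): chars_in_quartet=1 acc=0xB bytes_emitted=6
After char 9 ('r'=43): chars_in_quartet=2 acc=0x2EB bytes_emitted=6
After char 10 ('o'=40): chars_in_quartet=3 acc=0xBAE8 bytes_emitted=6
Padding '=': partial quartet acc=0xBAE8 -> emit 2E BA; bytes_emitted=8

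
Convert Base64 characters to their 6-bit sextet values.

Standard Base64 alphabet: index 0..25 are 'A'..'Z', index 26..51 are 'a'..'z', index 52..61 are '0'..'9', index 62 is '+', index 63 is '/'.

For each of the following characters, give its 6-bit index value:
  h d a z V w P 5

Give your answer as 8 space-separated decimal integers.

'h': a..z range, 26 + ord('h') − ord('a') = 33
'd': a..z range, 26 + ord('d') − ord('a') = 29
'a': a..z range, 26 + ord('a') − ord('a') = 26
'z': a..z range, 26 + ord('z') − ord('a') = 51
'V': A..Z range, ord('V') − ord('A') = 21
'w': a..z range, 26 + ord('w') − ord('a') = 48
'P': A..Z range, ord('P') − ord('A') = 15
'5': 0..9 range, 52 + ord('5') − ord('0') = 57

Answer: 33 29 26 51 21 48 15 57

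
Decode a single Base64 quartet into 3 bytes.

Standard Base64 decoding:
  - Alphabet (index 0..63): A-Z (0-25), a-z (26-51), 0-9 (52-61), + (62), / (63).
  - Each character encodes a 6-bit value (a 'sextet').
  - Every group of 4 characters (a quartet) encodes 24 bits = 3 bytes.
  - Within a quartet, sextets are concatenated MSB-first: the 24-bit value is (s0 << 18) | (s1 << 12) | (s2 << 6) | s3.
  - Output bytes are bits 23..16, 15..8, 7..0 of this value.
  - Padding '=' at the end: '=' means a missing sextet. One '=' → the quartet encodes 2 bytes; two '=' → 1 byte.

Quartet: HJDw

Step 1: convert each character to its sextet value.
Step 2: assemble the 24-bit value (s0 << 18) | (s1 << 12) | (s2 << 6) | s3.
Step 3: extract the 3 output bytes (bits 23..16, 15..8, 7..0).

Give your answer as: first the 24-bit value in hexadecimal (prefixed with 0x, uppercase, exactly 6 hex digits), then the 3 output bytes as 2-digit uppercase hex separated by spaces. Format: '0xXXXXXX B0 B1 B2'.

Sextets: H=7, J=9, D=3, w=48
24-bit: (7<<18) | (9<<12) | (3<<6) | 48
      = 0x1C0000 | 0x009000 | 0x0000C0 | 0x000030
      = 0x1C90F0
Bytes: (v>>16)&0xFF=1C, (v>>8)&0xFF=90, v&0xFF=F0

Answer: 0x1C90F0 1C 90 F0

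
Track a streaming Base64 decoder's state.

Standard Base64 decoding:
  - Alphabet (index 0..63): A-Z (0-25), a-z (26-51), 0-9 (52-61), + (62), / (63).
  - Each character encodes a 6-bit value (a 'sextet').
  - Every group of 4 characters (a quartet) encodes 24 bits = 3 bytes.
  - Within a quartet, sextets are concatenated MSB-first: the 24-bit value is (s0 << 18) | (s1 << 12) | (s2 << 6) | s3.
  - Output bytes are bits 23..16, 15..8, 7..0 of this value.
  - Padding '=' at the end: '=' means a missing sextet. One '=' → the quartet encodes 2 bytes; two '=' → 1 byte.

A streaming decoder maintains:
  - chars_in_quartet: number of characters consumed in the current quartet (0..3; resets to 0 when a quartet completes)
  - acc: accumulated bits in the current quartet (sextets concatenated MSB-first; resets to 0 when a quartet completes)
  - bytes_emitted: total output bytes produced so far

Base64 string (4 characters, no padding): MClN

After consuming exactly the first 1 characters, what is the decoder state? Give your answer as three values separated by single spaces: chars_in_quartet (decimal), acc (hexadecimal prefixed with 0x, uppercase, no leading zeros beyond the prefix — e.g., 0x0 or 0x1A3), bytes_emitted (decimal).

After char 0 ('M'=12): chars_in_quartet=1 acc=0xC bytes_emitted=0

Answer: 1 0xC 0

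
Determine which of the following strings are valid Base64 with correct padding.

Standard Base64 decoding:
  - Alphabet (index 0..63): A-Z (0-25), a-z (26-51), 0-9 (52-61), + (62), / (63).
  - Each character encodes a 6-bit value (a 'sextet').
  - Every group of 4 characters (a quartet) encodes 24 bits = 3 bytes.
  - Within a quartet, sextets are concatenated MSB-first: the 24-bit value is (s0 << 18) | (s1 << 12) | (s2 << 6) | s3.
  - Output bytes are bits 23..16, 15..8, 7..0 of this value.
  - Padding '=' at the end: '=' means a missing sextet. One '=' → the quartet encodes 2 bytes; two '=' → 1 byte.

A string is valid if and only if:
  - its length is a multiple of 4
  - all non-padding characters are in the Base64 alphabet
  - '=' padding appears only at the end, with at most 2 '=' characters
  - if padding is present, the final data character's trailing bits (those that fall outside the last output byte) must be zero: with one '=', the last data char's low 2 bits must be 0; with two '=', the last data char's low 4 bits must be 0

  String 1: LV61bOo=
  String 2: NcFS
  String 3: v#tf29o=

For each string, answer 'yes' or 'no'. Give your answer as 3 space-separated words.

Answer: yes yes no

Derivation:
String 1: 'LV61bOo=' → valid
String 2: 'NcFS' → valid
String 3: 'v#tf29o=' → invalid (bad char(s): ['#'])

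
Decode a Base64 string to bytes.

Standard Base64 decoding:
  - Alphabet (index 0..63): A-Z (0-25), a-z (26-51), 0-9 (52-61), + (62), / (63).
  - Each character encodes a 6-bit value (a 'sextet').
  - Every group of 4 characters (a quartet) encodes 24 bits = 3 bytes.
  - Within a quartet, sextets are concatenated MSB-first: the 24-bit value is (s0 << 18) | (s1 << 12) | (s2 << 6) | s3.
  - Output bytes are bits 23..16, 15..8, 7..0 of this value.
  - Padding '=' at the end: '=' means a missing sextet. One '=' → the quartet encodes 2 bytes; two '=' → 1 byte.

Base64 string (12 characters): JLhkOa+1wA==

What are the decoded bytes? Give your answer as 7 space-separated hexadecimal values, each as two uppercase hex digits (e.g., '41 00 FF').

Answer: 24 B8 64 39 AF B5 C0

Derivation:
After char 0 ('J'=9): chars_in_quartet=1 acc=0x9 bytes_emitted=0
After char 1 ('L'=11): chars_in_quartet=2 acc=0x24B bytes_emitted=0
After char 2 ('h'=33): chars_in_quartet=3 acc=0x92E1 bytes_emitted=0
After char 3 ('k'=36): chars_in_quartet=4 acc=0x24B864 -> emit 24 B8 64, reset; bytes_emitted=3
After char 4 ('O'=14): chars_in_quartet=1 acc=0xE bytes_emitted=3
After char 5 ('a'=26): chars_in_quartet=2 acc=0x39A bytes_emitted=3
After char 6 ('+'=62): chars_in_quartet=3 acc=0xE6BE bytes_emitted=3
After char 7 ('1'=53): chars_in_quartet=4 acc=0x39AFB5 -> emit 39 AF B5, reset; bytes_emitted=6
After char 8 ('w'=48): chars_in_quartet=1 acc=0x30 bytes_emitted=6
After char 9 ('A'=0): chars_in_quartet=2 acc=0xC00 bytes_emitted=6
Padding '==': partial quartet acc=0xC00 -> emit C0; bytes_emitted=7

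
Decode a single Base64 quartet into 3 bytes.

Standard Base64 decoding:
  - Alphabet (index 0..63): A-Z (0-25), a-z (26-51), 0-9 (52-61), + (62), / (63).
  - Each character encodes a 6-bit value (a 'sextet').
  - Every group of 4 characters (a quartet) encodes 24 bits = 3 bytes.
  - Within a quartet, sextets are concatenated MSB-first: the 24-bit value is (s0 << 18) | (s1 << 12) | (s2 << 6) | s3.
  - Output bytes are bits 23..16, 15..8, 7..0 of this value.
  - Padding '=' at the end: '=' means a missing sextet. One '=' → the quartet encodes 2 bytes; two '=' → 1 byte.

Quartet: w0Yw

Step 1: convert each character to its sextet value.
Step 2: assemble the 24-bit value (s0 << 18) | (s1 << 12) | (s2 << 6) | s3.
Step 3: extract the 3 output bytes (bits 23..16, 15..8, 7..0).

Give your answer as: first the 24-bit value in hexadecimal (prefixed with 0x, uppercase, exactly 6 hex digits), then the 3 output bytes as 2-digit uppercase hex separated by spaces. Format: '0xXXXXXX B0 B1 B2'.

Sextets: w=48, 0=52, Y=24, w=48
24-bit: (48<<18) | (52<<12) | (24<<6) | 48
      = 0xC00000 | 0x034000 | 0x000600 | 0x000030
      = 0xC34630
Bytes: (v>>16)&0xFF=C3, (v>>8)&0xFF=46, v&0xFF=30

Answer: 0xC34630 C3 46 30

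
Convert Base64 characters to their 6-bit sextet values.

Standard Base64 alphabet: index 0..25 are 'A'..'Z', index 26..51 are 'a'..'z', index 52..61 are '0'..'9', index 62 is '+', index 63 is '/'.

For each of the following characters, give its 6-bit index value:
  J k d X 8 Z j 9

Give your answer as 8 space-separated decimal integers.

Answer: 9 36 29 23 60 25 35 61

Derivation:
'J': A..Z range, ord('J') − ord('A') = 9
'k': a..z range, 26 + ord('k') − ord('a') = 36
'd': a..z range, 26 + ord('d') − ord('a') = 29
'X': A..Z range, ord('X') − ord('A') = 23
'8': 0..9 range, 52 + ord('8') − ord('0') = 60
'Z': A..Z range, ord('Z') − ord('A') = 25
'j': a..z range, 26 + ord('j') − ord('a') = 35
'9': 0..9 range, 52 + ord('9') − ord('0') = 61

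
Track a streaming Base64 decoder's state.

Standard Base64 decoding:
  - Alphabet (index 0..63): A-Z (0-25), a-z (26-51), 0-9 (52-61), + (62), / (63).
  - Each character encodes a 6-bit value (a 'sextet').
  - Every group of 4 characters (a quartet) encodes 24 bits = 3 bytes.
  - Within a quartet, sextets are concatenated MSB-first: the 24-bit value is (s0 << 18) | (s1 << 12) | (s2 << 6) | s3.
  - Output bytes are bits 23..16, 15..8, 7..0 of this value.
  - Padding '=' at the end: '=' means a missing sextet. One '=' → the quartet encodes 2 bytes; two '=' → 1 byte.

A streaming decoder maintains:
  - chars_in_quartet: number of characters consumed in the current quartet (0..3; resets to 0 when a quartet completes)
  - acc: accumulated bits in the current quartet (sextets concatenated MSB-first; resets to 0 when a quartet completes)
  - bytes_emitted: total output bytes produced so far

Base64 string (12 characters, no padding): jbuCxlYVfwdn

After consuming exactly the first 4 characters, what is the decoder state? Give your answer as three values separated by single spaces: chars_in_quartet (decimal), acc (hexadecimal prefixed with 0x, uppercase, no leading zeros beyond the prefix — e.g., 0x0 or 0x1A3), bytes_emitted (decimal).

After char 0 ('j'=35): chars_in_quartet=1 acc=0x23 bytes_emitted=0
After char 1 ('b'=27): chars_in_quartet=2 acc=0x8DB bytes_emitted=0
After char 2 ('u'=46): chars_in_quartet=3 acc=0x236EE bytes_emitted=0
After char 3 ('C'=2): chars_in_quartet=4 acc=0x8DBB82 -> emit 8D BB 82, reset; bytes_emitted=3

Answer: 0 0x0 3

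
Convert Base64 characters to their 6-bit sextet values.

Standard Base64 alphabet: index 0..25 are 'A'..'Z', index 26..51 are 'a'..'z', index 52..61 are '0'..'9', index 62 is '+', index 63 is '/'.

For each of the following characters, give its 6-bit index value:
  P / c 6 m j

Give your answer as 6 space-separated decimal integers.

'P': A..Z range, ord('P') − ord('A') = 15
'/': index 63
'c': a..z range, 26 + ord('c') − ord('a') = 28
'6': 0..9 range, 52 + ord('6') − ord('0') = 58
'm': a..z range, 26 + ord('m') − ord('a') = 38
'j': a..z range, 26 + ord('j') − ord('a') = 35

Answer: 15 63 28 58 38 35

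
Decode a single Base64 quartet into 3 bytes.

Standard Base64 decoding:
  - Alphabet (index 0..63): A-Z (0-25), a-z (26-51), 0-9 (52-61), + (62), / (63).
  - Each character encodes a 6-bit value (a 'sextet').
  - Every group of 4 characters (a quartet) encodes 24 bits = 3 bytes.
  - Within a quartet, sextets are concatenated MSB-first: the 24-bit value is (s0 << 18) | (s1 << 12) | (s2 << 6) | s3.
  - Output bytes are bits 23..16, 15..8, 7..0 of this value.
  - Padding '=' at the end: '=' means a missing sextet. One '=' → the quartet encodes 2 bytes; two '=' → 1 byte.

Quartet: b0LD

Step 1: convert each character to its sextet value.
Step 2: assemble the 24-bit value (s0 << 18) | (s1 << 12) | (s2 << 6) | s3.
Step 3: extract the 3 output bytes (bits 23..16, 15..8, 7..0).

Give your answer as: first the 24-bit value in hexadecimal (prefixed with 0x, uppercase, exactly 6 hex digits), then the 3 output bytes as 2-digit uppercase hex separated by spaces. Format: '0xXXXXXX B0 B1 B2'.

Sextets: b=27, 0=52, L=11, D=3
24-bit: (27<<18) | (52<<12) | (11<<6) | 3
      = 0x6C0000 | 0x034000 | 0x0002C0 | 0x000003
      = 0x6F42C3
Bytes: (v>>16)&0xFF=6F, (v>>8)&0xFF=42, v&0xFF=C3

Answer: 0x6F42C3 6F 42 C3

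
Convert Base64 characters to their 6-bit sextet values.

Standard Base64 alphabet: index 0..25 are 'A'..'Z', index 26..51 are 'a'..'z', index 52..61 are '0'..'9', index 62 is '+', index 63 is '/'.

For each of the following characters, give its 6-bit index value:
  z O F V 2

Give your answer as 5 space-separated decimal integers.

Answer: 51 14 5 21 54

Derivation:
'z': a..z range, 26 + ord('z') − ord('a') = 51
'O': A..Z range, ord('O') − ord('A') = 14
'F': A..Z range, ord('F') − ord('A') = 5
'V': A..Z range, ord('V') − ord('A') = 21
'2': 0..9 range, 52 + ord('2') − ord('0') = 54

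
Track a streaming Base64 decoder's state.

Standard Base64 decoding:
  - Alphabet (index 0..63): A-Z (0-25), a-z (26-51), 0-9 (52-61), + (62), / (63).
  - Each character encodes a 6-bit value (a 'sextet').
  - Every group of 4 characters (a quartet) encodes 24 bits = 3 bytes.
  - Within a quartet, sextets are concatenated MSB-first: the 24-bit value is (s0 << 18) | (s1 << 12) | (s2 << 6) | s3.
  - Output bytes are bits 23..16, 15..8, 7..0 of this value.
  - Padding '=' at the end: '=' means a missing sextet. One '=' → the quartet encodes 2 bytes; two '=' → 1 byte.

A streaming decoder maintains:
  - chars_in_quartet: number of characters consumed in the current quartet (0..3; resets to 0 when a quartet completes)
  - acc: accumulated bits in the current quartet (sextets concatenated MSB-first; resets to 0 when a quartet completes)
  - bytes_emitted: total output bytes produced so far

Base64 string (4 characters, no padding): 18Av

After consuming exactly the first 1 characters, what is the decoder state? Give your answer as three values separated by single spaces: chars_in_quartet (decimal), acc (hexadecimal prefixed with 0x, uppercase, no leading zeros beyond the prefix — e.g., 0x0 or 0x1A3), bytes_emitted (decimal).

Answer: 1 0x35 0

Derivation:
After char 0 ('1'=53): chars_in_quartet=1 acc=0x35 bytes_emitted=0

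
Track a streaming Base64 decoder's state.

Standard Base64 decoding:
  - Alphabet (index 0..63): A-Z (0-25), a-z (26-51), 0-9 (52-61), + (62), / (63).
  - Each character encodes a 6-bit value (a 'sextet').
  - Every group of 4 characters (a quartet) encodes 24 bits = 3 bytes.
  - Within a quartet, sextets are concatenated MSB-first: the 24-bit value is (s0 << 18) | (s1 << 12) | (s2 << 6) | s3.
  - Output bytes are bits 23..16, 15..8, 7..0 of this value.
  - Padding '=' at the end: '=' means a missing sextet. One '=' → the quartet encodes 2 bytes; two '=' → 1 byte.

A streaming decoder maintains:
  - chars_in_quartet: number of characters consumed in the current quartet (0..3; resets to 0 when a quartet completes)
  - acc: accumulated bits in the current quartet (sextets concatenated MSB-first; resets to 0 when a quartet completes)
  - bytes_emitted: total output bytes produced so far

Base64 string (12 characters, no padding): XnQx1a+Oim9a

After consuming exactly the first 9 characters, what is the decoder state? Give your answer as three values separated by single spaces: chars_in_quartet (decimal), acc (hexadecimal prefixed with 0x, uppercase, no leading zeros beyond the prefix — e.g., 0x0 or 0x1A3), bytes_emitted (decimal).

After char 0 ('X'=23): chars_in_quartet=1 acc=0x17 bytes_emitted=0
After char 1 ('n'=39): chars_in_quartet=2 acc=0x5E7 bytes_emitted=0
After char 2 ('Q'=16): chars_in_quartet=3 acc=0x179D0 bytes_emitted=0
After char 3 ('x'=49): chars_in_quartet=4 acc=0x5E7431 -> emit 5E 74 31, reset; bytes_emitted=3
After char 4 ('1'=53): chars_in_quartet=1 acc=0x35 bytes_emitted=3
After char 5 ('a'=26): chars_in_quartet=2 acc=0xD5A bytes_emitted=3
After char 6 ('+'=62): chars_in_quartet=3 acc=0x356BE bytes_emitted=3
After char 7 ('O'=14): chars_in_quartet=4 acc=0xD5AF8E -> emit D5 AF 8E, reset; bytes_emitted=6
After char 8 ('i'=34): chars_in_quartet=1 acc=0x22 bytes_emitted=6

Answer: 1 0x22 6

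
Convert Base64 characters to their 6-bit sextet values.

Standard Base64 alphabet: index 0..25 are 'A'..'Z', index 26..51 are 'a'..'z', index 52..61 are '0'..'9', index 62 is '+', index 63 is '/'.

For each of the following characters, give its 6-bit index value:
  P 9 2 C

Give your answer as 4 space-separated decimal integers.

'P': A..Z range, ord('P') − ord('A') = 15
'9': 0..9 range, 52 + ord('9') − ord('0') = 61
'2': 0..9 range, 52 + ord('2') − ord('0') = 54
'C': A..Z range, ord('C') − ord('A') = 2

Answer: 15 61 54 2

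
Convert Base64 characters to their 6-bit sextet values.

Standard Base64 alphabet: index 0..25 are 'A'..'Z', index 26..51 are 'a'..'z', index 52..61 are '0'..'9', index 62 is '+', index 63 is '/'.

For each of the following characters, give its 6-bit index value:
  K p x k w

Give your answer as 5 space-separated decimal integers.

'K': A..Z range, ord('K') − ord('A') = 10
'p': a..z range, 26 + ord('p') − ord('a') = 41
'x': a..z range, 26 + ord('x') − ord('a') = 49
'k': a..z range, 26 + ord('k') − ord('a') = 36
'w': a..z range, 26 + ord('w') − ord('a') = 48

Answer: 10 41 49 36 48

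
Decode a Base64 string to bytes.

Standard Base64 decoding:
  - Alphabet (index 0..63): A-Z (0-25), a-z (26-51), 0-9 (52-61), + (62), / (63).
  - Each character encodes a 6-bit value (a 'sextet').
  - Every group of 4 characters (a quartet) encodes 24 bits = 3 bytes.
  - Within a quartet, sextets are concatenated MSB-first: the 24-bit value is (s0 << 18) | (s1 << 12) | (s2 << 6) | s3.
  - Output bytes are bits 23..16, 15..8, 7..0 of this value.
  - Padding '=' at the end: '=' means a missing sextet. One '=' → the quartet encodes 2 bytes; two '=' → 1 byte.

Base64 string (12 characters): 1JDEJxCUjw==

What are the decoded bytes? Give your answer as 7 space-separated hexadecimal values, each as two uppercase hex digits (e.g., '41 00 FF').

After char 0 ('1'=53): chars_in_quartet=1 acc=0x35 bytes_emitted=0
After char 1 ('J'=9): chars_in_quartet=2 acc=0xD49 bytes_emitted=0
After char 2 ('D'=3): chars_in_quartet=3 acc=0x35243 bytes_emitted=0
After char 3 ('E'=4): chars_in_quartet=4 acc=0xD490C4 -> emit D4 90 C4, reset; bytes_emitted=3
After char 4 ('J'=9): chars_in_quartet=1 acc=0x9 bytes_emitted=3
After char 5 ('x'=49): chars_in_quartet=2 acc=0x271 bytes_emitted=3
After char 6 ('C'=2): chars_in_quartet=3 acc=0x9C42 bytes_emitted=3
After char 7 ('U'=20): chars_in_quartet=4 acc=0x271094 -> emit 27 10 94, reset; bytes_emitted=6
After char 8 ('j'=35): chars_in_quartet=1 acc=0x23 bytes_emitted=6
After char 9 ('w'=48): chars_in_quartet=2 acc=0x8F0 bytes_emitted=6
Padding '==': partial quartet acc=0x8F0 -> emit 8F; bytes_emitted=7

Answer: D4 90 C4 27 10 94 8F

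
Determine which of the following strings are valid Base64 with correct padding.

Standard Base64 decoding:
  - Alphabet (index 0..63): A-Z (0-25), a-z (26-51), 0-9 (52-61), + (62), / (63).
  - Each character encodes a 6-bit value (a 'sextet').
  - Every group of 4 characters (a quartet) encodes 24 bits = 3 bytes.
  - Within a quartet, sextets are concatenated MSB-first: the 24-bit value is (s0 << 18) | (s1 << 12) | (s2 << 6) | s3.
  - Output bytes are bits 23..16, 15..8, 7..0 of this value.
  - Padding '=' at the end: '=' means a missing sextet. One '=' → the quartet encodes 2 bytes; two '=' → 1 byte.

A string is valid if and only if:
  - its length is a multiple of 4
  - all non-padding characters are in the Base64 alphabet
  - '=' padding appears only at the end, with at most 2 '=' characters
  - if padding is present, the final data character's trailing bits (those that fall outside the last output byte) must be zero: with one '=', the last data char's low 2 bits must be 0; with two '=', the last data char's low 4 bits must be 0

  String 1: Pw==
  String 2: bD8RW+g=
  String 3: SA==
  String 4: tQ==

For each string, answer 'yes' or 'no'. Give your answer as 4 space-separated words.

String 1: 'Pw==' → valid
String 2: 'bD8RW+g=' → valid
String 3: 'SA==' → valid
String 4: 'tQ==' → valid

Answer: yes yes yes yes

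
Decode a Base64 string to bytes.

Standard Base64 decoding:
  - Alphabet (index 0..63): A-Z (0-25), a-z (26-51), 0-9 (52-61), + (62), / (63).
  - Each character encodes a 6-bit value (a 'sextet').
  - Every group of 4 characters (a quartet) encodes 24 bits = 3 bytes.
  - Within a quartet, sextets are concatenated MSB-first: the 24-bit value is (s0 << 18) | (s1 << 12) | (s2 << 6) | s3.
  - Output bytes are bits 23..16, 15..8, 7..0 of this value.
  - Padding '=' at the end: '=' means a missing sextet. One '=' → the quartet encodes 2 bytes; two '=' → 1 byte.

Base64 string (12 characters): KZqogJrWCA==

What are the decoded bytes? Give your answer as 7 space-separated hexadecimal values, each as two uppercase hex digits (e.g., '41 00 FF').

After char 0 ('K'=10): chars_in_quartet=1 acc=0xA bytes_emitted=0
After char 1 ('Z'=25): chars_in_quartet=2 acc=0x299 bytes_emitted=0
After char 2 ('q'=42): chars_in_quartet=3 acc=0xA66A bytes_emitted=0
After char 3 ('o'=40): chars_in_quartet=4 acc=0x299AA8 -> emit 29 9A A8, reset; bytes_emitted=3
After char 4 ('g'=32): chars_in_quartet=1 acc=0x20 bytes_emitted=3
After char 5 ('J'=9): chars_in_quartet=2 acc=0x809 bytes_emitted=3
After char 6 ('r'=43): chars_in_quartet=3 acc=0x2026B bytes_emitted=3
After char 7 ('W'=22): chars_in_quartet=4 acc=0x809AD6 -> emit 80 9A D6, reset; bytes_emitted=6
After char 8 ('C'=2): chars_in_quartet=1 acc=0x2 bytes_emitted=6
After char 9 ('A'=0): chars_in_quartet=2 acc=0x80 bytes_emitted=6
Padding '==': partial quartet acc=0x80 -> emit 08; bytes_emitted=7

Answer: 29 9A A8 80 9A D6 08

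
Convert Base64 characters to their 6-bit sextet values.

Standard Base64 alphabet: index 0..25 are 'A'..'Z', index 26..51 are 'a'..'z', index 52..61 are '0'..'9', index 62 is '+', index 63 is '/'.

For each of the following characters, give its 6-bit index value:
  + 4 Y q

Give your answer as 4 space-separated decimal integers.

Answer: 62 56 24 42

Derivation:
'+': index 62
'4': 0..9 range, 52 + ord('4') − ord('0') = 56
'Y': A..Z range, ord('Y') − ord('A') = 24
'q': a..z range, 26 + ord('q') − ord('a') = 42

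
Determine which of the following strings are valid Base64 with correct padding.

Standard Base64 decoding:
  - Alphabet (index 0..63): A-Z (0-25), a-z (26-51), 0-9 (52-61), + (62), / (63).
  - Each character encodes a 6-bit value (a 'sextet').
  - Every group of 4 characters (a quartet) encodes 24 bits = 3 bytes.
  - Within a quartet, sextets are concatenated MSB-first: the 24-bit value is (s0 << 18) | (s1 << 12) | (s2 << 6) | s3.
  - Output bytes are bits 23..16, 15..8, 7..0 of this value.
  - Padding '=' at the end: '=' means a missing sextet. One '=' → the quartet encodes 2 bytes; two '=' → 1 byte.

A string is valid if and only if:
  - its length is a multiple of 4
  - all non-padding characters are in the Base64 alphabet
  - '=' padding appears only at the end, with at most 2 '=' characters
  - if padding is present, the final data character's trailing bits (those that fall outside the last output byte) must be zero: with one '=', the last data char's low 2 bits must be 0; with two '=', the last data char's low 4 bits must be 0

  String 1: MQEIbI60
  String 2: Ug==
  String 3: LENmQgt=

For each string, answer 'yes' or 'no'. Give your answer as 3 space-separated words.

Answer: yes yes no

Derivation:
String 1: 'MQEIbI60' → valid
String 2: 'Ug==' → valid
String 3: 'LENmQgt=' → invalid (bad trailing bits)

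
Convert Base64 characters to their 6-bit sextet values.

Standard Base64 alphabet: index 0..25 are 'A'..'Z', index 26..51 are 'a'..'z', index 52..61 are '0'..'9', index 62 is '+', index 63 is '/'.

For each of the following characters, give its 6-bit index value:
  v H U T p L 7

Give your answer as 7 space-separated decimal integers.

'v': a..z range, 26 + ord('v') − ord('a') = 47
'H': A..Z range, ord('H') − ord('A') = 7
'U': A..Z range, ord('U') − ord('A') = 20
'T': A..Z range, ord('T') − ord('A') = 19
'p': a..z range, 26 + ord('p') − ord('a') = 41
'L': A..Z range, ord('L') − ord('A') = 11
'7': 0..9 range, 52 + ord('7') − ord('0') = 59

Answer: 47 7 20 19 41 11 59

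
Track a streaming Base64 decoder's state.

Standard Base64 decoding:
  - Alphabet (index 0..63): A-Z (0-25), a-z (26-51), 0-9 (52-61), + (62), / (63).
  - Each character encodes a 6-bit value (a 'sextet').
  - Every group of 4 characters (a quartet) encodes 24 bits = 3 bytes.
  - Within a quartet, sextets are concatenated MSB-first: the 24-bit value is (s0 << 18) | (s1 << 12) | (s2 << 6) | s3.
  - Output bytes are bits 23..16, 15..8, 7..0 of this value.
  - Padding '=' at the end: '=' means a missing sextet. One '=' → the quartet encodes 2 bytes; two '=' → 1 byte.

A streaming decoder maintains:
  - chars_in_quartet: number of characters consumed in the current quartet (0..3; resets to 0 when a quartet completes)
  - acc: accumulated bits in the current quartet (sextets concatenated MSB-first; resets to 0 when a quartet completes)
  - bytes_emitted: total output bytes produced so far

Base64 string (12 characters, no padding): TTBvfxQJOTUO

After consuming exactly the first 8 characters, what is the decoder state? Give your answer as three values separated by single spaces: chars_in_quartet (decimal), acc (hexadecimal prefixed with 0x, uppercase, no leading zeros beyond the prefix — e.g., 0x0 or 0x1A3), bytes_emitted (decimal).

After char 0 ('T'=19): chars_in_quartet=1 acc=0x13 bytes_emitted=0
After char 1 ('T'=19): chars_in_quartet=2 acc=0x4D3 bytes_emitted=0
After char 2 ('B'=1): chars_in_quartet=3 acc=0x134C1 bytes_emitted=0
After char 3 ('v'=47): chars_in_quartet=4 acc=0x4D306F -> emit 4D 30 6F, reset; bytes_emitted=3
After char 4 ('f'=31): chars_in_quartet=1 acc=0x1F bytes_emitted=3
After char 5 ('x'=49): chars_in_quartet=2 acc=0x7F1 bytes_emitted=3
After char 6 ('Q'=16): chars_in_quartet=3 acc=0x1FC50 bytes_emitted=3
After char 7 ('J'=9): chars_in_quartet=4 acc=0x7F1409 -> emit 7F 14 09, reset; bytes_emitted=6

Answer: 0 0x0 6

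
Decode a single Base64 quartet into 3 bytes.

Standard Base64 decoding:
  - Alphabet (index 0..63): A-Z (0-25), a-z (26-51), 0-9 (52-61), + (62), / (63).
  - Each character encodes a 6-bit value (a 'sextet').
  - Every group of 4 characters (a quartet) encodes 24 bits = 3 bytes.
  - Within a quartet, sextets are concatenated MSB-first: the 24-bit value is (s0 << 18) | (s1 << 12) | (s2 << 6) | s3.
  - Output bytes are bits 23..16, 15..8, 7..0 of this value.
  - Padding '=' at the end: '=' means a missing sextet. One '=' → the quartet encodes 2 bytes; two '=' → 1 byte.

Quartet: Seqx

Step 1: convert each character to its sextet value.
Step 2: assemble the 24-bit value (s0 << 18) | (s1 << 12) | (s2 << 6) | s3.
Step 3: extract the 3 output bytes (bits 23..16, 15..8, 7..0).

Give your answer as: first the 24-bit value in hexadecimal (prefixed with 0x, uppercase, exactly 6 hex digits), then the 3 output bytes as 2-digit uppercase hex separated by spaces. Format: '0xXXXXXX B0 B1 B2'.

Sextets: S=18, e=30, q=42, x=49
24-bit: (18<<18) | (30<<12) | (42<<6) | 49
      = 0x480000 | 0x01E000 | 0x000A80 | 0x000031
      = 0x49EAB1
Bytes: (v>>16)&0xFF=49, (v>>8)&0xFF=EA, v&0xFF=B1

Answer: 0x49EAB1 49 EA B1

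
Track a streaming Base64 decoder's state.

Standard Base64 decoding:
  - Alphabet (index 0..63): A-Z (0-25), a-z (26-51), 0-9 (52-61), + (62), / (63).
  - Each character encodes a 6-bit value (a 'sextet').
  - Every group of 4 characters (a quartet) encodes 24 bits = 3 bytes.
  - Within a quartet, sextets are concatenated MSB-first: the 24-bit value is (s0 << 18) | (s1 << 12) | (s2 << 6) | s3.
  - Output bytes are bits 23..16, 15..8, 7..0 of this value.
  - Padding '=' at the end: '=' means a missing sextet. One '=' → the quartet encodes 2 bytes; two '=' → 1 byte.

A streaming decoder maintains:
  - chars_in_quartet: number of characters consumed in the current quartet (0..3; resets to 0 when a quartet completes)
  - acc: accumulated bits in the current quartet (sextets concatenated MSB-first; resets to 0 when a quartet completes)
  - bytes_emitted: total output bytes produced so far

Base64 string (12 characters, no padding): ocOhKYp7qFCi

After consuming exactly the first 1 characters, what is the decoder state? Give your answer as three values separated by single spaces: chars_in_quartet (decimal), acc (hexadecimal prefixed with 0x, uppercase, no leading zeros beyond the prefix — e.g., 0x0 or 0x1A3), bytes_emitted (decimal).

Answer: 1 0x28 0

Derivation:
After char 0 ('o'=40): chars_in_quartet=1 acc=0x28 bytes_emitted=0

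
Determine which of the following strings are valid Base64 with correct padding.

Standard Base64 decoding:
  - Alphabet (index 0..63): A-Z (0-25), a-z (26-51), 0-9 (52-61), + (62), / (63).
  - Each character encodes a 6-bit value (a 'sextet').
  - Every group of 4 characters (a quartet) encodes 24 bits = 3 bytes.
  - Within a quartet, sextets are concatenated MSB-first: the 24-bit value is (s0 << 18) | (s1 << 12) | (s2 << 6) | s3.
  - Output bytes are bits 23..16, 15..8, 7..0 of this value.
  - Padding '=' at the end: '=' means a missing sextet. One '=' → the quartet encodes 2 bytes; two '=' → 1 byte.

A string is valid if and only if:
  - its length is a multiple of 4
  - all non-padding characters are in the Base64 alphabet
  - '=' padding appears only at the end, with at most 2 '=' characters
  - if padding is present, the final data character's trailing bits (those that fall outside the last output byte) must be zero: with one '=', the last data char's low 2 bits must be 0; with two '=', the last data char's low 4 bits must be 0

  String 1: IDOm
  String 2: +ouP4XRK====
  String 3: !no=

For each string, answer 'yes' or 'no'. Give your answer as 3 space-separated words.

String 1: 'IDOm' → valid
String 2: '+ouP4XRK====' → invalid (4 pad chars (max 2))
String 3: '!no=' → invalid (bad char(s): ['!'])

Answer: yes no no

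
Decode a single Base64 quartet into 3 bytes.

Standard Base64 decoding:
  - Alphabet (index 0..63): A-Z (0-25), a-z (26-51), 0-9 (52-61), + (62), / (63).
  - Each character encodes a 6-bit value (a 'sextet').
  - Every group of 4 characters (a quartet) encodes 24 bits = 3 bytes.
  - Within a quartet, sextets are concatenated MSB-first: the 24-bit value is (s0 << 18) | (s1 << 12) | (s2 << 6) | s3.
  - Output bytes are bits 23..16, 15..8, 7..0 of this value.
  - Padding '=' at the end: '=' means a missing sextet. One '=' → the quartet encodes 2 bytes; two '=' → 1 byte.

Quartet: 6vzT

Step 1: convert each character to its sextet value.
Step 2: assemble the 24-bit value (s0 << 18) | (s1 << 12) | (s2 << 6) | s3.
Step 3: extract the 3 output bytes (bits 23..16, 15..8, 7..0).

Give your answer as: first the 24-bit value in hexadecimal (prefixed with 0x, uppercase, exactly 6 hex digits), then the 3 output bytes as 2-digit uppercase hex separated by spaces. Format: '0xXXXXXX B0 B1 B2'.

Sextets: 6=58, v=47, z=51, T=19
24-bit: (58<<18) | (47<<12) | (51<<6) | 19
      = 0xE80000 | 0x02F000 | 0x000CC0 | 0x000013
      = 0xEAFCD3
Bytes: (v>>16)&0xFF=EA, (v>>8)&0xFF=FC, v&0xFF=D3

Answer: 0xEAFCD3 EA FC D3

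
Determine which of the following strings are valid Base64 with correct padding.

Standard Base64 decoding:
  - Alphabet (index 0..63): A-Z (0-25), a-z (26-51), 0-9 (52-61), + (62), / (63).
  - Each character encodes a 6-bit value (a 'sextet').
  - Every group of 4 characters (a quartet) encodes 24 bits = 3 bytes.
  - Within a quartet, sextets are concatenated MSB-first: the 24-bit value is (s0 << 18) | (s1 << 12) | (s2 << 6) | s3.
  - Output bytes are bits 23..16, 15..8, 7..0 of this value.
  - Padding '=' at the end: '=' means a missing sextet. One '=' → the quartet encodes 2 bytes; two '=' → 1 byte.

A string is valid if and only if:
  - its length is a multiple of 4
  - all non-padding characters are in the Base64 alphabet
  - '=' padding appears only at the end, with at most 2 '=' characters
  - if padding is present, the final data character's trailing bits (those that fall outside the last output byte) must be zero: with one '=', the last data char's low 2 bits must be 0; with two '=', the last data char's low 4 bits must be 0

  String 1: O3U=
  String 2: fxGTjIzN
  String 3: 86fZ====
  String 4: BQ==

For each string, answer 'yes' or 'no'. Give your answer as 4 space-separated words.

String 1: 'O3U=' → valid
String 2: 'fxGTjIzN' → valid
String 3: '86fZ====' → invalid (4 pad chars (max 2))
String 4: 'BQ==' → valid

Answer: yes yes no yes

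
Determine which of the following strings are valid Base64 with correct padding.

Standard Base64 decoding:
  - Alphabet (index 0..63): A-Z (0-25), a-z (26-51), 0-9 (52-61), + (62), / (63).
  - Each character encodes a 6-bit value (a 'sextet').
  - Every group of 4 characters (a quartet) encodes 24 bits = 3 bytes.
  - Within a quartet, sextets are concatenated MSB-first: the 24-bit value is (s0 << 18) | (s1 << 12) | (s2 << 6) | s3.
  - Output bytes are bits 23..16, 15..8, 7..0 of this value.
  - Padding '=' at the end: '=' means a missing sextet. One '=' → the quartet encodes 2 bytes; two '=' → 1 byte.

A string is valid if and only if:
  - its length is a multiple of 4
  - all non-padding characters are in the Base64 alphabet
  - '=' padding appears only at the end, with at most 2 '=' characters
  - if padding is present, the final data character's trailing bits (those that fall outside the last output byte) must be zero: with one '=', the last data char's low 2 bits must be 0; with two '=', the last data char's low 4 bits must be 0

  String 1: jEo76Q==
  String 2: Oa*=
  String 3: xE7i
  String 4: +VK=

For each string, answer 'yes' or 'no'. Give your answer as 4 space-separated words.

String 1: 'jEo76Q==' → valid
String 2: 'Oa*=' → invalid (bad char(s): ['*'])
String 3: 'xE7i' → valid
String 4: '+VK=' → invalid (bad trailing bits)

Answer: yes no yes no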